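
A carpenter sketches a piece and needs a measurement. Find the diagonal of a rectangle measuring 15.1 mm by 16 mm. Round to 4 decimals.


Shape: rectangle (diagonal via Pythagoras)
Sides: 15.1 mm and 16 mm
Formula: d = sqrt(l^2 + w^2)
l^2 = 228.01, w^2 = 256
l^2 + w^2 = 484.01
d = sqrt(484.01)
d = 22.0002
22.0002 mm


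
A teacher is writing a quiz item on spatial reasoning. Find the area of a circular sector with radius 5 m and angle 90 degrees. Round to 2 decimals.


Shape: circular sector
Radius r = 5 m, Angle = 90 degrees
Formula: A = (angle/360) * pi * r^2
r^2 = 25
Fraction of circle = 90/360
A = (90/360) * pi * 25
A = 6.25 * pi
A = 19.63
19.63 m^2


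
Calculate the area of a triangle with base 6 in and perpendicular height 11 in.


Shape: triangle
Base b = 6 in, Height h = 11 in
Formula: A = (1/2) * b * h
A = 0.5 * 6 * 11
A = 0.5 * 66
A = 33
33 in^2


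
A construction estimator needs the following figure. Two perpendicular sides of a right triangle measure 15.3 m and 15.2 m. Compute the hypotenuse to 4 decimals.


Shape: right triangle
Legs a = 15.3 m, b = 15.2 m
Formula: c = sqrt(a^2 + b^2)
a^2 = 234.09, b^2 = 231.04
a^2 + b^2 = 465.13
c = sqrt(465.13)
c = 21.5669
21.5669 m


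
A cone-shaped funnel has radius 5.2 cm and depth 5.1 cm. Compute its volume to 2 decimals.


Shape: cone
Radius r = 5.2 cm, Height h = 5.1 cm
Formula: V = (1/3) * pi * r^2 * h
r^2 = 27.04
pi * r^2 * h = pi * 27.04 * 5.1 = 137.904 * pi
V = 137.904 * pi / 3
V = 144.41
144.41 cm^3


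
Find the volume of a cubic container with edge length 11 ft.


Shape: cube
Side s = 11 ft
Formula: V = s^3
V = 11 * 11 * 11
V = 121 * 11
V = 1331
1331 ft^3


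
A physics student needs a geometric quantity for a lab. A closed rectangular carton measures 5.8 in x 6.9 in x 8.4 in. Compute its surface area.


Shape: rectangular prism
l = 5.8 in, w = 6.9 in, h = 8.4 in
Formula: SA = 2(lw + lh + wh)
lw = 40.02, lh = 48.72, wh = 57.96
lw + lh + wh = 146.7
SA = 2 * 146.7
SA = 293.4
293.4 in^2


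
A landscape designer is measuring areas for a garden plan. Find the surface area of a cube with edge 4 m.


Shape: cube
Side s = 4 m
A cube has 6 square faces.
Formula: SA = 6 * s^2
s^2 = 16
SA = 6 * 16
SA = 96
96 m^2


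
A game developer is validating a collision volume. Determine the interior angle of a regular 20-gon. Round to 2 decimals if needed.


Shape: regular icosagon (20 sides)
Formula: interior angle = (n - 2) * 180 / n
(n - 2) = 18
(n - 2) * 180 = 3240
angle = 3240 / 20
angle = 162
162 degrees


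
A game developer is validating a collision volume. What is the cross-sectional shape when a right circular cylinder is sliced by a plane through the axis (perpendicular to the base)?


Solid: right circular cylinder
Cutting plane: through the axis (perpendicular to the base)
Visualize the intersection of the plane with the solid's surface.
The boundary of the cut region is a rectangle.
rectangle


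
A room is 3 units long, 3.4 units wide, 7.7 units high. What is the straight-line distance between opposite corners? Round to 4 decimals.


Shape: rectangular box (space diagonal)
l = 3 units, w = 3.4 units, h = 7.7 units
Visualize: the diagonal of the base, then a right triangle with that diagonal and the height.
Formula: d = sqrt(l^2 + w^2 + h^2)
l^2 + w^2 + h^2 = 9 + 11.56 + 59.29 = 79.85
d = sqrt(79.85)
d = 8.9359
8.9359 units


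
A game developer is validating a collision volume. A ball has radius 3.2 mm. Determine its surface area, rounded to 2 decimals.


Shape: sphere
Radius r = 3.2 mm
Formula: SA = 4 * pi * r^2
r^2 = 10.24
SA = 4 * pi * 10.24
SA = 40.96 * pi
SA = 128.68
128.68 mm^2


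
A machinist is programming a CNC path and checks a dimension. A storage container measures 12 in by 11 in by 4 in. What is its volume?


Shape: rectangular prism
l = 12 in, w = 11 in, h = 4 in
Formula: V = l * w * h
V = 12 * 11 * 4
V = 132 * 4
V = 528
528 in^3


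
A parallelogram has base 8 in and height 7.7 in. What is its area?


Shape: parallelogram
Base b = 8 in, Height h = 7.7 in
Formula: A = b * h
A = 8 * 7.7
A = 61.6
61.6 in^2


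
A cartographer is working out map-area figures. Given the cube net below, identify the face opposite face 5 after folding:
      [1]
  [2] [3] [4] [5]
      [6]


Net: cross layout. Take square 3 as the base (bottom).
Fold the four squares in the horizontal row up around 3: 2 -> left, 4 -> right, 5 wraps to the top.
Fold 1 and 6 up from 3: 1 -> back, 6 -> front.
Opposite pairs are therefore: (1, 6), (2, 4), (3, 5).
Face 5 is opposite face 3.
face 3


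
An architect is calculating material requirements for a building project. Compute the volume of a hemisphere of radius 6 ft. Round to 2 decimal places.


Shape: hemisphere (half of a sphere)
Radius r = 6 ft
Formula: V = (1/2) * (4/3) * pi * r^3 = (2/3) * pi * r^3
r^3 = 216
(2/3) * 216 = 144
V = 144 * pi
V = 452.39
452.39 ft^3


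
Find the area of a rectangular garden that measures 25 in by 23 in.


Shape: rectangle
Length l = 25 in, Width w = 23 in
Formula: A = l * w
A = 25 * 23
A = 575
575 in^2


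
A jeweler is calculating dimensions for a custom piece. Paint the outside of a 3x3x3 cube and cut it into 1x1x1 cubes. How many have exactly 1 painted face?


Large cube: 3 x 3 x 3, cut into unit cubes.
n = 3, so n - 2 = 1
Cubes with 1 painted face lie in the interior of each face.
A cube has 6 faces; each contributes (n - 2)^2 = 1 such cubes.
Count = 6 * 1 = 6
6 unit cubes


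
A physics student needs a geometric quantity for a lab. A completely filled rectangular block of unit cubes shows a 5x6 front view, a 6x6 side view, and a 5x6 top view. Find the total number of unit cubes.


Orthographic views of a solid rectangular block:
Front view 5 x 6 -> length = 5, height = 6
Side view 6 x 6 -> width = 6, height = 6 (consistent)
Top view 5 x 6 -> confirms length = 5, width = 6
The block is 5 x 6 x 6.
Total unit cubes = 5 * 6 * 6 = 180
180 unit cubes


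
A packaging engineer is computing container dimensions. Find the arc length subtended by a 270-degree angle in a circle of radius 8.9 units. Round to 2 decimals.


Shape: circular arc
Radius r = 8.9 units, Angle = 270 degrees
Formula: L = (angle/360) * 2 * pi * r
2 * pi * r = 17.8 * pi
L = (270/360) * 17.8 * pi
L = 13.35 * pi
L = 41.94
41.94 units


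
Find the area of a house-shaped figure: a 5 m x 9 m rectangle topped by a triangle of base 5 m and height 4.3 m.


Composite shape: rectangle + triangle
Rectangle area = 5 * 9 = 45
Triangle area = 0.5 * 5 * 4.3 = 10.75
Total = 45 + 10.75
Total = 55.75
55.75 m^2


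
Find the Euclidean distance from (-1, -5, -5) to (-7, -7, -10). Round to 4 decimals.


3D distance between two points
P1 = (-1, -5, -5), P2 = (-7, -7, -10)
Formula: d = sqrt((x2-x1)^2 + (y2-y1)^2 + (z2-z1)^2)
dx = -7 - -1 = -6
dy = -7 - -5 = -2
dz = -10 - -5 = -5
dx^2 + dy^2 + dz^2 = 36 + 4 + 25 = 65
d = sqrt(65)
d = 8.0623
8.0623 units


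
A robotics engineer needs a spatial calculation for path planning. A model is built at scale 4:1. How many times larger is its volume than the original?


Linear scale factor k = 4
Rule: under a linear scaling by k, volumes scale by k^3.
k^3 = 4 * 4 * 4
k^3 = 16 * 4
k^3 = 64
Volume scales by a factor of 64.
64 (dimensionless)


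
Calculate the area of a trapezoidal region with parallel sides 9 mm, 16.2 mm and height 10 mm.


Shape: trapezoid
Parallel sides a = 9 mm, b = 16.2 mm; Height h = 10 mm
Formula: A = (a + b) * h / 2
a + b = 9 + 16.2 = 25.2
A = 25.2 * 10 / 2
A = 252 / 2
A = 126
126 mm^2


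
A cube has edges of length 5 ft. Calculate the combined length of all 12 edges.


Shape: cube
Side s = 5 ft
A cube has 12 edges, all equal.
Formula: total edge length = 12 * s
Total = 12 * 5
Total = 60
60 ft


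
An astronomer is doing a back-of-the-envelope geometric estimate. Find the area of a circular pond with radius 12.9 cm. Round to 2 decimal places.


Shape: circle
Radius r = 12.9 cm
Formula: A = pi * r^2
r^2 = 12.9^2 = 166.41
A = pi * 166.41
A = 522.79
522.79 cm^2


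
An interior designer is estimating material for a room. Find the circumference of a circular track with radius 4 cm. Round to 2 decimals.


Shape: circle
Radius r = 4 cm
Formula: C = 2 * pi * r
C = 2 * pi * 4
C = 8 * pi
C = 25.13
25.13 cm


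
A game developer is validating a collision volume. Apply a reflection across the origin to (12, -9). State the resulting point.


Transformation: reflection
Original point: (12, -9)
Rule for reflection through the origin: (x, y) -> (-x, -y)
Apply: (12, -9) -> (-12, 9)
(-12, 9)


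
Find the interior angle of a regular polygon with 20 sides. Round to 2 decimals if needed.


Shape: regular icosagon (20 sides)
Formula: interior angle = (n - 2) * 180 / n
(n - 2) = 18
(n - 2) * 180 = 3240
angle = 3240 / 20
angle = 162
162 degrees


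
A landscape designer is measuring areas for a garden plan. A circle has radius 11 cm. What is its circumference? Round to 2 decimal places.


Shape: circle
Radius r = 11 cm
Formula: C = 2 * pi * r
C = 2 * pi * 11
C = 22 * pi
C = 69.12
69.12 cm


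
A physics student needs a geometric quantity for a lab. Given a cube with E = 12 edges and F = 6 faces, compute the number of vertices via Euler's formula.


Polyhedron: cube
Euler's formula for convex polyhedra: V - E + F = 2
Given: E = 12 edges and F = 6 faces
Solve for V:
V = 2 + E - F = 2 + 12 - 6 = 8
8 vertices


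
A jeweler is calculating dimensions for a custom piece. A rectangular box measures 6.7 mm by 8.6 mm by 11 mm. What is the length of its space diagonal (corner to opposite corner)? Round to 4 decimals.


Shape: rectangular box (space diagonal)
l = 6.7 mm, w = 8.6 mm, h = 11 mm
Visualize: the diagonal of the base, then a right triangle with that diagonal and the height.
Formula: d = sqrt(l^2 + w^2 + h^2)
l^2 + w^2 + h^2 = 44.89 + 73.96 + 121 = 239.85
d = sqrt(239.85)
d = 15.4871
15.4871 mm


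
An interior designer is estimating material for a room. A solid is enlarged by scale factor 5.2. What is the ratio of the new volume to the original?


Linear scale factor k = 5.2
Rule: under a linear scaling by k, volumes scale by k^3.
k^3 = 5.2 * 5.2 * 5.2
k^3 = 27.04 * 5.2
k^3 = 140.608
Volume scales by a factor of 140.608.
140.608 (dimensionless)


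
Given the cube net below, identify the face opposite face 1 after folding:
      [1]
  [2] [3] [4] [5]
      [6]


Net: cross layout. Take square 3 as the base (bottom).
Fold the four squares in the horizontal row up around 3: 2 -> left, 4 -> right, 5 wraps to the top.
Fold 1 and 6 up from 3: 1 -> back, 6 -> front.
Opposite pairs are therefore: (1, 6), (2, 4), (3, 5).
Face 1 is opposite face 6.
face 6


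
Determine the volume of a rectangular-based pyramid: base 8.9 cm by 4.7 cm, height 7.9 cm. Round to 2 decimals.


Shape: rectangular pyramid
Base: 8.9 cm x 4.7 cm, Height h = 7.9 cm
Formula: V = (1/3) * base_area * h
base_area = 8.9 * 4.7 = 41.83
base_area * h = 41.83 * 7.9 = 330.457
V = 330.457 / 3
V = 110.15
110.15 cm^3


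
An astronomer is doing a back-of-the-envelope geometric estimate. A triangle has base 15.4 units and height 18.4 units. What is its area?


Shape: triangle
Base b = 15.4 units, Height h = 18.4 units
Formula: A = (1/2) * b * h
A = 0.5 * 15.4 * 18.4
A = 0.5 * 283.36
A = 141.68
141.68 units^2


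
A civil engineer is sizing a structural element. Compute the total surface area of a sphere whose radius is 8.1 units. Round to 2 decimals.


Shape: sphere
Radius r = 8.1 units
Formula: SA = 4 * pi * r^2
r^2 = 65.61
SA = 4 * pi * 65.61
SA = 262.44 * pi
SA = 824.48
824.48 units^2


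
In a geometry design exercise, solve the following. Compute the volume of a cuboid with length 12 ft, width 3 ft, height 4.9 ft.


Shape: rectangular prism
l = 12 ft, w = 3 ft, h = 4.9 ft
Formula: V = l * w * h
V = 12 * 3 * 4.9
V = 36 * 4.9
V = 176.4
176.4 ft^3


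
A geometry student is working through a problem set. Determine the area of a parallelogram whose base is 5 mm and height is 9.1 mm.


Shape: parallelogram
Base b = 5 mm, Height h = 9.1 mm
Formula: A = b * h
A = 5 * 9.1
A = 45.5
45.5 mm^2


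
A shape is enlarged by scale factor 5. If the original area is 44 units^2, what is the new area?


Linear scale factor k = 5
Original area = 44 units^2
Rule: under a linear scaling by k, areas scale by k^2.
k^2 = 5^2 = 25
New area = 44 * 25
New area = 1100
1100 units^2


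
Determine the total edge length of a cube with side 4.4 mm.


Shape: cube
Side s = 4.4 mm
A cube has 12 edges, all equal.
Formula: total edge length = 12 * s
Total = 12 * 4.4
Total = 52.8
52.8 mm


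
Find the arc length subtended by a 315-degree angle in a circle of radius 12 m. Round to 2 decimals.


Shape: circular arc
Radius r = 12 m, Angle = 315 degrees
Formula: L = (angle/360) * 2 * pi * r
2 * pi * r = 24 * pi
L = (315/360) * 24 * pi
L = 21 * pi
L = 65.97
65.97 m


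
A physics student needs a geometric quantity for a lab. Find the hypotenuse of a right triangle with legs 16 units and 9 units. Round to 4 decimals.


Shape: right triangle
Legs a = 16 units, b = 9 units
Formula: c = sqrt(a^2 + b^2)
a^2 = 256, b^2 = 81
a^2 + b^2 = 337
c = sqrt(337)
c = 18.3576
18.3576 units


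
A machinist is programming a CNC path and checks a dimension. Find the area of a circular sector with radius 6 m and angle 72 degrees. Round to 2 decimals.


Shape: circular sector
Radius r = 6 m, Angle = 72 degrees
Formula: A = (angle/360) * pi * r^2
r^2 = 36
Fraction of circle = 72/360
A = (72/360) * pi * 36
A = 7.2 * pi
A = 22.62
22.62 m^2


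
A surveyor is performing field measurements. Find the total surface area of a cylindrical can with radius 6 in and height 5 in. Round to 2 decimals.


Shape: closed cylinder
Radius r = 6 in, Height h = 5 in
Formula: SA = 2*pi*r^2 + 2*pi*r*h = 2*pi*r*(r + h)
r + h = 11
2 * r * (r + h) = 2 * 6 * 11 = 132
SA = 132 * pi
SA = 414.69
414.69 in^2


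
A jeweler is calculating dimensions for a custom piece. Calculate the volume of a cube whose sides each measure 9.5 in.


Shape: cube
Side s = 9.5 in
Formula: V = s^3
V = 9.5 * 9.5 * 9.5
V = 90.25 * 9.5
V = 857.375
857.375 in^3


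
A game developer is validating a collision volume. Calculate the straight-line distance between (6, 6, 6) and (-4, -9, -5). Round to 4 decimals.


3D distance between two points
P1 = (6, 6, 6), P2 = (-4, -9, -5)
Formula: d = sqrt((x2-x1)^2 + (y2-y1)^2 + (z2-z1)^2)
dx = -4 - 6 = -10
dy = -9 - 6 = -15
dz = -5 - 6 = -11
dx^2 + dy^2 + dz^2 = 100 + 225 + 121 = 446
d = sqrt(446)
d = 21.1187
21.1187 units


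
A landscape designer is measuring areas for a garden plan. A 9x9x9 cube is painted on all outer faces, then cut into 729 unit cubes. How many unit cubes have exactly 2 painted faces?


Large cube: 9 x 9 x 9, cut into unit cubes.
n = 9, so n - 2 = 7
Cubes with 2 painted faces lie along the edges, excluding corners.
A cube has 12 edges; each contributes (n - 2) = 7 such cubes.
Count = 12 * 7 = 84
84 unit cubes


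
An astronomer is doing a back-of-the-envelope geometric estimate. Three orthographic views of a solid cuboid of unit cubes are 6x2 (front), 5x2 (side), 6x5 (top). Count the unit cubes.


Orthographic views of a solid rectangular block:
Front view 6 x 2 -> length = 6, height = 2
Side view 5 x 2 -> width = 5, height = 2 (consistent)
Top view 6 x 5 -> confirms length = 6, width = 5
The block is 6 x 5 x 2.
Total unit cubes = 6 * 5 * 2 = 60
60 unit cubes


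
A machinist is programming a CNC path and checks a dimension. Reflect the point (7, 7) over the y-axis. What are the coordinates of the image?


Transformation: reflection
Original point: (7, 7)
Rule for reflection over the y-axis: (x, y) -> (-x, y)
Apply: (7, 7) -> (-7, 7)
(-7, 7)


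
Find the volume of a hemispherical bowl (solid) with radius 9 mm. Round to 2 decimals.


Shape: hemisphere (half of a sphere)
Radius r = 9 mm
Formula: V = (1/2) * (4/3) * pi * r^3 = (2/3) * pi * r^3
r^3 = 729
(2/3) * 729 = 486
V = 486 * pi
V = 1526.81
1526.81 mm^3


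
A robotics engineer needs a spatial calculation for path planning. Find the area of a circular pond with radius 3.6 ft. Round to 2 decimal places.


Shape: circle
Radius r = 3.6 ft
Formula: A = pi * r^2
r^2 = 3.6^2 = 12.96
A = pi * 12.96
A = 40.72
40.72 ft^2


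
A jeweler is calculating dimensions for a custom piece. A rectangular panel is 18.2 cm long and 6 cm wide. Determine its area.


Shape: rectangle
Length l = 18.2 cm, Width w = 6 cm
Formula: A = l * w
A = 18.2 * 6
A = 109.2
109.2 cm^2


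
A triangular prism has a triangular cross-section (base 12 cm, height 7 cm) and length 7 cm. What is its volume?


Shape: triangular prism
Triangle base = 12 cm, triangle height = 7 cm, prism length L = 7 cm
Formula: V = (1/2 * b * h_tri) * L
Cross-section area = 0.5 * 12 * 7 = 42
V = 42 * 7
V = 294
294 cm^3


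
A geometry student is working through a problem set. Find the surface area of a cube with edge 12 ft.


Shape: cube
Side s = 12 ft
A cube has 6 square faces.
Formula: SA = 6 * s^2
s^2 = 144
SA = 6 * 144
SA = 864
864 ft^2


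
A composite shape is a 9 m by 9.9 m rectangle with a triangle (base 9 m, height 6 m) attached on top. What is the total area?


Composite shape: rectangle + triangle
Rectangle area = 9 * 9.9 = 89.1
Triangle area = 0.5 * 9 * 6 = 27
Total = 89.1 + 27
Total = 116.1
116.1 m^2


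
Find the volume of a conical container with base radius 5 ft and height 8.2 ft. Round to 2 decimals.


Shape: cone
Radius r = 5 ft, Height h = 8.2 ft
Formula: V = (1/3) * pi * r^2 * h
r^2 = 25
pi * r^2 * h = pi * 25 * 8.2 = 205 * pi
V = 205 * pi / 3
V = 214.68
214.68 ft^3


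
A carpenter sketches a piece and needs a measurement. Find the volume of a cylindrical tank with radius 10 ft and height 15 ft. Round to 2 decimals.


Shape: cylinder
Radius r = 10 ft, Height h = 15 ft
Formula: V = pi * r^2 * h
r^2 = 100
V = pi * 100 * 15
V = 1500 * pi
V = 4712.39
4712.39 ft^3


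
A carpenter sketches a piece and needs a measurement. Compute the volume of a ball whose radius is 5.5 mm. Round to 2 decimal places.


Shape: sphere
Radius r = 5.5 mm
Formula: V = (4/3) * pi * r^3
r^3 = 166.375
(4/3) * 166.375 = 221.833333
V = 221.833333 * pi
V = 696.91
696.91 mm^3


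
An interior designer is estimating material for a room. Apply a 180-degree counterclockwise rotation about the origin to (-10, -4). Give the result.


Transformation: rotation about the origin
Original point: (-10, -4)
Rule for 180 deg: (x, y) -> (-x, -y)
Apply: (-10, -4) -> (10, 4)
(10, 4)


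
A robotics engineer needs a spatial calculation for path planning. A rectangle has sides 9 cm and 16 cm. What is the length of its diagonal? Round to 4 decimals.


Shape: rectangle (diagonal via Pythagoras)
Sides: 9 cm and 16 cm
Formula: d = sqrt(l^2 + w^2)
l^2 = 81, w^2 = 256
l^2 + w^2 = 337
d = sqrt(337)
d = 18.3576
18.3576 cm


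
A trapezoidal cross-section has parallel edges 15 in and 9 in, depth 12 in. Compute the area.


Shape: trapezoid
Parallel sides a = 15 in, b = 9 in; Height h = 12 in
Formula: A = (a + b) * h / 2
a + b = 15 + 9 = 24
A = 24 * 12 / 2
A = 288 / 2
A = 144
144 in^2


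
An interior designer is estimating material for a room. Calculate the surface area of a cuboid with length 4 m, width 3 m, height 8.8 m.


Shape: rectangular prism
l = 4 m, w = 3 m, h = 8.8 m
Formula: SA = 2(lw + lh + wh)
lw = 12, lh = 35.2, wh = 26.4
lw + lh + wh = 73.6
SA = 2 * 73.6
SA = 147.2
147.2 m^2


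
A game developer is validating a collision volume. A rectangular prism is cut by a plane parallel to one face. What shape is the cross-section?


Solid: rectangular prism
Cutting plane: parallel to one face
Visualize the intersection of the plane with the solid's surface.
The boundary of the cut region is a rectangle.
rectangle


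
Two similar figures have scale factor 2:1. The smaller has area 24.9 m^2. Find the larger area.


Linear scale factor k = 2
Original area = 24.9 m^2
Rule: under a linear scaling by k, areas scale by k^2.
k^2 = 2^2 = 4
New area = 24.9 * 4
New area = 99.6
99.6 m^2


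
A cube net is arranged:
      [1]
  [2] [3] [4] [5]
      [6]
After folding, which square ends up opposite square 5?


Net: cross layout. Take square 3 as the base (bottom).
Fold the four squares in the horizontal row up around 3: 2 -> left, 4 -> right, 5 wraps to the top.
Fold 1 and 6 up from 3: 1 -> back, 6 -> front.
Opposite pairs are therefore: (1, 6), (2, 4), (3, 5).
Face 5 is opposite face 3.
face 3


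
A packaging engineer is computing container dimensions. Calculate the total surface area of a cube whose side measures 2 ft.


Shape: cube
Side s = 2 ft
A cube has 6 square faces.
Formula: SA = 6 * s^2
s^2 = 4
SA = 6 * 4
SA = 24
24 ft^2


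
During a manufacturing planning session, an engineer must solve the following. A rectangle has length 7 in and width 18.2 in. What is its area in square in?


Shape: rectangle
Length l = 7 in, Width w = 18.2 in
Formula: A = l * w
A = 7 * 18.2
A = 127.4
127.4 in^2


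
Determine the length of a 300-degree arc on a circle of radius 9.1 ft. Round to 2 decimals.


Shape: circular arc
Radius r = 9.1 ft, Angle = 300 degrees
Formula: L = (angle/360) * 2 * pi * r
2 * pi * r = 18.2 * pi
L = (300/360) * 18.2 * pi
L = 15.166667 * pi
L = 47.65
47.65 ft


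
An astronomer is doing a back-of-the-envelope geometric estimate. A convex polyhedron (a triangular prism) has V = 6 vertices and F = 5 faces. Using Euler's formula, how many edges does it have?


Polyhedron: triangular prism
Euler's formula for convex polyhedra: V - E + F = 2
Given: V = 6 vertices and F = 5 faces
Solve for E:
E = V + F - 2 = 6 + 5 - 2 = 9
9 edges


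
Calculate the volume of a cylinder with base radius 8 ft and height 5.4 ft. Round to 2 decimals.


Shape: cylinder
Radius r = 8 ft, Height h = 5.4 ft
Formula: V = pi * r^2 * h
r^2 = 64
V = pi * 64 * 5.4
V = 345.6 * pi
V = 1085.73
1085.73 ft^3


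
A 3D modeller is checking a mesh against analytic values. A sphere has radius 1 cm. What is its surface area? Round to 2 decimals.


Shape: sphere
Radius r = 1 cm
Formula: SA = 4 * pi * r^2
r^2 = 1
SA = 4 * pi * 1
SA = 4 * pi
SA = 12.57
12.57 cm^2


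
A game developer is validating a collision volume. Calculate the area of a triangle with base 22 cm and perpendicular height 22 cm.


Shape: triangle
Base b = 22 cm, Height h = 22 cm
Formula: A = (1/2) * b * h
A = 0.5 * 22 * 22
A = 0.5 * 484
A = 242
242 cm^2


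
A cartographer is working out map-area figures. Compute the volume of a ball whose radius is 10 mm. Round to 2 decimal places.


Shape: sphere
Radius r = 10 mm
Formula: V = (4/3) * pi * r^3
r^3 = 1000
(4/3) * 1000 = 1333.333333
V = 1333.333333 * pi
V = 4188.79
4188.79 mm^3


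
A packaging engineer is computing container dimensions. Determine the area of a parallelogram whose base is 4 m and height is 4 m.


Shape: parallelogram
Base b = 4 m, Height h = 4 m
Formula: A = b * h
A = 4 * 4
A = 16
16 m^2


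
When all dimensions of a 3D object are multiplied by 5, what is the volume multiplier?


Linear scale factor k = 5
Rule: under a linear scaling by k, volumes scale by k^3.
k^3 = 5 * 5 * 5
k^3 = 25 * 5
k^3 = 125
Volume scales by a factor of 125.
125 (dimensionless)


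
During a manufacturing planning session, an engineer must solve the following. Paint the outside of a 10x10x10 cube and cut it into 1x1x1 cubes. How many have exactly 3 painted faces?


Large cube: 10 x 10 x 10, cut into unit cubes.
Cubes with 3 painted faces are at the corners. A cube always has 8 corners.
Count = 8
8 unit cubes


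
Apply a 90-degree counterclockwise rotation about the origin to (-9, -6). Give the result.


Transformation: rotation about the origin
Original point: (-9, -6)
Rule for 90 deg counterclockwise: (x, y) -> (-y, x)
Apply: (-9, -6) -> (6, -9)
(6, -9)


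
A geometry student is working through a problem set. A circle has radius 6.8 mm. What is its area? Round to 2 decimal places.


Shape: circle
Radius r = 6.8 mm
Formula: A = pi * r^2
r^2 = 6.8^2 = 46.24
A = pi * 46.24
A = 145.27
145.27 mm^2


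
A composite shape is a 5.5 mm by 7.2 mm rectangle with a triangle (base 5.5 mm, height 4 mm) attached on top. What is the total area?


Composite shape: rectangle + triangle
Rectangle area = 5.5 * 7.2 = 39.6
Triangle area = 0.5 * 5.5 * 4 = 11
Total = 39.6 + 11
Total = 50.6
50.6 mm^2


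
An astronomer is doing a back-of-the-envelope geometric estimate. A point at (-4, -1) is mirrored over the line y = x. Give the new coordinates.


Transformation: reflection
Original point: (-4, -1)
Rule for reflection over y = x: (x, y) -> (y, x)
Apply: (-4, -1) -> (-1, -4)
(-1, -4)


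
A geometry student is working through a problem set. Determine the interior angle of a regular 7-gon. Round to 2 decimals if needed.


Shape: regular heptagon (7 sides)
Formula: interior angle = (n - 2) * 180 / n
(n - 2) = 5
(n - 2) * 180 = 900
angle = 900 / 7
angle = 128.57
128.57 degrees


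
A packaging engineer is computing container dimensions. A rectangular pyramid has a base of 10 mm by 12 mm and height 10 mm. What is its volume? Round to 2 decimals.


Shape: rectangular pyramid
Base: 10 mm x 12 mm, Height h = 10 mm
Formula: V = (1/3) * base_area * h
base_area = 10 * 12 = 120
base_area * h = 120 * 10 = 1200
V = 1200 / 3
V = 400
400 mm^3


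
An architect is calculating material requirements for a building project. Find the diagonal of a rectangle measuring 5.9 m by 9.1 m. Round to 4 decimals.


Shape: rectangle (diagonal via Pythagoras)
Sides: 5.9 m and 9.1 m
Formula: d = sqrt(l^2 + w^2)
l^2 = 34.81, w^2 = 82.81
l^2 + w^2 = 117.62
d = sqrt(117.62)
d = 10.8453
10.8453 m


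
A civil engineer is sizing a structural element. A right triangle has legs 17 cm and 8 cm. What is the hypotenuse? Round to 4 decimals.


Shape: right triangle
Legs a = 17 cm, b = 8 cm
Formula: c = sqrt(a^2 + b^2)
a^2 = 289, b^2 = 64
a^2 + b^2 = 353
c = sqrt(353)
c = 18.7883
18.7883 cm


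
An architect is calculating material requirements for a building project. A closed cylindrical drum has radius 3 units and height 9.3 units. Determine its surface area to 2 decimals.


Shape: closed cylinder
Radius r = 3 units, Height h = 9.3 units
Formula: SA = 2*pi*r^2 + 2*pi*r*h = 2*pi*r*(r + h)
r + h = 12.3
2 * r * (r + h) = 2 * 3 * 12.3 = 73.8
SA = 73.8 * pi
SA = 231.85
231.85 units^2


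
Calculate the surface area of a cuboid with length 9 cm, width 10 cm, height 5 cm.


Shape: rectangular prism
l = 9 cm, w = 10 cm, h = 5 cm
Formula: SA = 2(lw + lh + wh)
lw = 90, lh = 45, wh = 50
lw + lh + wh = 185
SA = 2 * 185
SA = 370
370 cm^2


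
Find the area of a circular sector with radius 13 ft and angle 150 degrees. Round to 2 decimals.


Shape: circular sector
Radius r = 13 ft, Angle = 150 degrees
Formula: A = (angle/360) * pi * r^2
r^2 = 169
Fraction of circle = 150/360
A = (150/360) * pi * 169
A = 70.416667 * pi
A = 221.22
221.22 ft^2


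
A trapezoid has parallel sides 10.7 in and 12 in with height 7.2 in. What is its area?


Shape: trapezoid
Parallel sides a = 10.7 in, b = 12 in; Height h = 7.2 in
Formula: A = (a + b) * h / 2
a + b = 10.7 + 12 = 22.7
A = 22.7 * 7.2 / 2
A = 163.44 / 2
A = 81.72
81.72 in^2


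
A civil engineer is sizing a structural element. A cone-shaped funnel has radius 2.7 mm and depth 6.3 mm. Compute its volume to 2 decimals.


Shape: cone
Radius r = 2.7 mm, Height h = 6.3 mm
Formula: V = (1/3) * pi * r^2 * h
r^2 = 7.29
pi * r^2 * h = pi * 7.29 * 6.3 = 45.927 * pi
V = 45.927 * pi / 3
V = 48.09
48.09 mm^3


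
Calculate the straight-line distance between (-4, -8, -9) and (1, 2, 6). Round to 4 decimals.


3D distance between two points
P1 = (-4, -8, -9), P2 = (1, 2, 6)
Formula: d = sqrt((x2-x1)^2 + (y2-y1)^2 + (z2-z1)^2)
dx = 1 - -4 = 5
dy = 2 - -8 = 10
dz = 6 - -9 = 15
dx^2 + dy^2 + dz^2 = 25 + 100 + 225 = 350
d = sqrt(350)
d = 18.7083
18.7083 units


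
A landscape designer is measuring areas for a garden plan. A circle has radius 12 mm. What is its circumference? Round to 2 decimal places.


Shape: circle
Radius r = 12 mm
Formula: C = 2 * pi * r
C = 2 * pi * 12
C = 24 * pi
C = 75.4
75.4 mm


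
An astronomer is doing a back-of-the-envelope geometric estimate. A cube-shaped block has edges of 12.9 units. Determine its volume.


Shape: cube
Side s = 12.9 units
Formula: V = s^3
V = 12.9 * 12.9 * 12.9
V = 166.41 * 12.9
V = 2146.689
2146.689 units^3


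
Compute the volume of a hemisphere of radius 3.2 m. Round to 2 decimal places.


Shape: hemisphere (half of a sphere)
Radius r = 3.2 m
Formula: V = (1/2) * (4/3) * pi * r^3 = (2/3) * pi * r^3
r^3 = 32.768
(2/3) * 32.768 = 21.845333
V = 21.845333 * pi
V = 68.63
68.63 m^3


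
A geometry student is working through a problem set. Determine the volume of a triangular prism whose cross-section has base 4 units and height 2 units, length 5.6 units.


Shape: triangular prism
Triangle base = 4 units, triangle height = 2 units, prism length L = 5.6 units
Formula: V = (1/2 * b * h_tri) * L
Cross-section area = 0.5 * 4 * 2 = 4
V = 4 * 5.6
V = 22.4
22.4 units^3


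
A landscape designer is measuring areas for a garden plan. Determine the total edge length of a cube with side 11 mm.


Shape: cube
Side s = 11 mm
A cube has 12 edges, all equal.
Formula: total edge length = 12 * s
Total = 12 * 11
Total = 132
132 mm


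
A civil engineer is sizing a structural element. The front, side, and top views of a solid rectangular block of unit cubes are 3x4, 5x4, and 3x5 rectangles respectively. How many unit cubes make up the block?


Orthographic views of a solid rectangular block:
Front view 3 x 4 -> length = 3, height = 4
Side view 5 x 4 -> width = 5, height = 4 (consistent)
Top view 3 x 5 -> confirms length = 3, width = 5
The block is 3 x 5 x 4.
Total unit cubes = 3 * 5 * 4 = 60
60 unit cubes


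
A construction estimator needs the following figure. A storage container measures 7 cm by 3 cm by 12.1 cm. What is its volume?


Shape: rectangular prism
l = 7 cm, w = 3 cm, h = 12.1 cm
Formula: V = l * w * h
V = 7 * 3 * 12.1
V = 21 * 12.1
V = 254.1
254.1 cm^3


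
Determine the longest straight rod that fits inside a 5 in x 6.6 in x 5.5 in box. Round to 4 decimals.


Shape: rectangular box (space diagonal)
l = 5 in, w = 6.6 in, h = 5.5 in
Visualize: the diagonal of the base, then a right triangle with that diagonal and the height.
Formula: d = sqrt(l^2 + w^2 + h^2)
l^2 + w^2 + h^2 = 25 + 43.56 + 30.25 = 98.81
d = sqrt(98.81)
d = 9.9403
9.9403 in


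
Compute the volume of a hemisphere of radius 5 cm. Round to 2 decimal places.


Shape: hemisphere (half of a sphere)
Radius r = 5 cm
Formula: V = (1/2) * (4/3) * pi * r^3 = (2/3) * pi * r^3
r^3 = 125
(2/3) * 125 = 83.333333
V = 83.333333 * pi
V = 261.8
261.8 cm^3


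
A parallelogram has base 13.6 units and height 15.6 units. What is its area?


Shape: parallelogram
Base b = 13.6 units, Height h = 15.6 units
Formula: A = b * h
A = 13.6 * 15.6
A = 212.16
212.16 units^2


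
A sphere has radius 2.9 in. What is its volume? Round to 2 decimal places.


Shape: sphere
Radius r = 2.9 in
Formula: V = (4/3) * pi * r^3
r^3 = 24.389
(4/3) * 24.389 = 32.518667
V = 32.518667 * pi
V = 102.16
102.16 in^3


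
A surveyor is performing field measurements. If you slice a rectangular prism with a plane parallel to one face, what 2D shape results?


Solid: rectangular prism
Cutting plane: parallel to one face
Visualize the intersection of the plane with the solid's surface.
The boundary of the cut region is a rectangle.
rectangle


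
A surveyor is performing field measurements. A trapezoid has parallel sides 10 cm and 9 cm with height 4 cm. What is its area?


Shape: trapezoid
Parallel sides a = 10 cm, b = 9 cm; Height h = 4 cm
Formula: A = (a + b) * h / 2
a + b = 10 + 9 = 19
A = 19 * 4 / 2
A = 76 / 2
A = 38
38 cm^2


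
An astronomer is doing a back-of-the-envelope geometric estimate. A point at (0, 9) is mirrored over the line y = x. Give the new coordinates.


Transformation: reflection
Original point: (0, 9)
Rule for reflection over y = x: (x, y) -> (y, x)
Apply: (0, 9) -> (9, 0)
(9, 0)


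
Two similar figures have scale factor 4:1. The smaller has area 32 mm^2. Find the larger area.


Linear scale factor k = 4
Original area = 32 mm^2
Rule: under a linear scaling by k, areas scale by k^2.
k^2 = 4^2 = 16
New area = 32 * 16
New area = 512
512 mm^2


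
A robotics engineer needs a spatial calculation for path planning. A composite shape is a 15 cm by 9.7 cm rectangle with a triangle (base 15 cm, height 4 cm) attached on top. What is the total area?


Composite shape: rectangle + triangle
Rectangle area = 15 * 9.7 = 145.5
Triangle area = 0.5 * 15 * 4 = 30
Total = 145.5 + 30
Total = 175.5
175.5 cm^2


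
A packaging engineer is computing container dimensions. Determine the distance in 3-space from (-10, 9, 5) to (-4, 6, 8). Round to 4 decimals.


3D distance between two points
P1 = (-10, 9, 5), P2 = (-4, 6, 8)
Formula: d = sqrt((x2-x1)^2 + (y2-y1)^2 + (z2-z1)^2)
dx = -4 - -10 = 6
dy = 6 - 9 = -3
dz = 8 - 5 = 3
dx^2 + dy^2 + dz^2 = 36 + 9 + 9 = 54
d = sqrt(54)
d = 7.3485
7.3485 units


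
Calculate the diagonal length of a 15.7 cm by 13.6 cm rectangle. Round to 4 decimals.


Shape: rectangle (diagonal via Pythagoras)
Sides: 15.7 cm and 13.6 cm
Formula: d = sqrt(l^2 + w^2)
l^2 = 246.49, w^2 = 184.96
l^2 + w^2 = 431.45
d = sqrt(431.45)
d = 20.7714
20.7714 cm


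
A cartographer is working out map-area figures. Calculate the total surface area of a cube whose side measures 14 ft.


Shape: cube
Side s = 14 ft
A cube has 6 square faces.
Formula: SA = 6 * s^2
s^2 = 196
SA = 6 * 196
SA = 1176
1176 ft^2


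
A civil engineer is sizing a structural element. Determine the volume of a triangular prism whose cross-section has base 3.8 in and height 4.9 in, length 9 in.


Shape: triangular prism
Triangle base = 3.8 in, triangle height = 4.9 in, prism length L = 9 in
Formula: V = (1/2 * b * h_tri) * L
Cross-section area = 0.5 * 3.8 * 4.9 = 9.31
V = 9.31 * 9
V = 83.79
83.79 in^3


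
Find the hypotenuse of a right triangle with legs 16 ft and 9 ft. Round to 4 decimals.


Shape: right triangle
Legs a = 16 ft, b = 9 ft
Formula: c = sqrt(a^2 + b^2)
a^2 = 256, b^2 = 81
a^2 + b^2 = 337
c = sqrt(337)
c = 18.3576
18.3576 ft


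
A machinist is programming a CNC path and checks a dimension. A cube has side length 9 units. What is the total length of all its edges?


Shape: cube
Side s = 9 units
A cube has 12 edges, all equal.
Formula: total edge length = 12 * s
Total = 12 * 9
Total = 108
108 units


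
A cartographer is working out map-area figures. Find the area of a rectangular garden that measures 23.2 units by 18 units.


Shape: rectangle
Length l = 23.2 units, Width w = 18 units
Formula: A = l * w
A = 23.2 * 18
A = 417.6
417.6 units^2


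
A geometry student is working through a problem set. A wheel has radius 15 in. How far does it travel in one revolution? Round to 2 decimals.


Shape: circle
Radius r = 15 in
Formula: C = 2 * pi * r
C = 2 * pi * 15
C = 30 * pi
C = 94.25
94.25 in


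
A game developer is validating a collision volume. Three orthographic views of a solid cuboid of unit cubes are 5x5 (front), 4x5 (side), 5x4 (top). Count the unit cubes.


Orthographic views of a solid rectangular block:
Front view 5 x 5 -> length = 5, height = 5
Side view 4 x 5 -> width = 4, height = 5 (consistent)
Top view 5 x 4 -> confirms length = 5, width = 4
The block is 5 x 4 x 5.
Total unit cubes = 5 * 4 * 5 = 100
100 unit cubes


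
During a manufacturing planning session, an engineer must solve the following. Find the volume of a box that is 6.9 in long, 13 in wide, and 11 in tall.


Shape: rectangular prism
l = 6.9 in, w = 13 in, h = 11 in
Formula: V = l * w * h
V = 6.9 * 13 * 11
V = 89.7 * 11
V = 986.7
986.7 in^3


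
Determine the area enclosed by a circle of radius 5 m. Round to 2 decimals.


Shape: circle
Radius r = 5 m
Formula: A = pi * r^2
r^2 = 5^2 = 25
A = pi * 25
A = 78.54
78.54 m^2


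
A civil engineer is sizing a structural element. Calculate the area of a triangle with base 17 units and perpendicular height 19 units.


Shape: triangle
Base b = 17 units, Height h = 19 units
Formula: A = (1/2) * b * h
A = 0.5 * 17 * 19
A = 0.5 * 323
A = 161.5
161.5 units^2


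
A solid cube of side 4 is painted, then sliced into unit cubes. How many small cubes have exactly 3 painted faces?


Large cube: 4 x 4 x 4, cut into unit cubes.
Cubes with 3 painted faces are at the corners. A cube always has 8 corners.
Count = 8
8 unit cubes


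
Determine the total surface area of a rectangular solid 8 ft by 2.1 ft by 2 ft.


Shape: rectangular prism
l = 8 ft, w = 2.1 ft, h = 2 ft
Formula: SA = 2(lw + lh + wh)
lw = 16.8, lh = 16, wh = 4.2
lw + lh + wh = 37
SA = 2 * 37
SA = 74
74 ft^2


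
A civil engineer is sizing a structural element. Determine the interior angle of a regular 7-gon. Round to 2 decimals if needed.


Shape: regular heptagon (7 sides)
Formula: interior angle = (n - 2) * 180 / n
(n - 2) = 5
(n - 2) * 180 = 900
angle = 900 / 7
angle = 128.57
128.57 degrees


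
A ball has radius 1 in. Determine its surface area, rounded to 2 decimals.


Shape: sphere
Radius r = 1 in
Formula: SA = 4 * pi * r^2
r^2 = 1
SA = 4 * pi * 1
SA = 4 * pi
SA = 12.57
12.57 in^2


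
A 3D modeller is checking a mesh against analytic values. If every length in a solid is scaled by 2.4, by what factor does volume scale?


Linear scale factor k = 2.4
Rule: under a linear scaling by k, volumes scale by k^3.
k^3 = 2.4 * 2.4 * 2.4
k^3 = 5.76 * 2.4
k^3 = 13.824
Volume scales by a factor of 13.824.
13.824 (dimensionless)


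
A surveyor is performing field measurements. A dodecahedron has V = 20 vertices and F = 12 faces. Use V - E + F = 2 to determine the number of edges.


Polyhedron: dodecahedron
Euler's formula for convex polyhedra: V - E + F = 2
Given: V = 20 vertices and F = 12 faces
Solve for E:
E = V + F - 2 = 20 + 12 - 2 = 30
30 edges


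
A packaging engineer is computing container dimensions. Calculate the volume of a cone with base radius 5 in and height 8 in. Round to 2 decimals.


Shape: cone
Radius r = 5 in, Height h = 8 in
Formula: V = (1/3) * pi * r^2 * h
r^2 = 25
pi * r^2 * h = pi * 25 * 8 = 200 * pi
V = 200 * pi / 3
V = 209.44
209.44 in^3


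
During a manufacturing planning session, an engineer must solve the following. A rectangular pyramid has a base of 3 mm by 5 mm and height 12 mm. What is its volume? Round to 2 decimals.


Shape: rectangular pyramid
Base: 3 mm x 5 mm, Height h = 12 mm
Formula: V = (1/3) * base_area * h
base_area = 3 * 5 = 15
base_area * h = 15 * 12 = 180
V = 180 / 3
V = 60
60 mm^3


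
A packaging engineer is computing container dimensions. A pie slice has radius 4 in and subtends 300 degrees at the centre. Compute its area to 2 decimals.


Shape: circular sector
Radius r = 4 in, Angle = 300 degrees
Formula: A = (angle/360) * pi * r^2
r^2 = 16
Fraction of circle = 300/360
A = (300/360) * pi * 16
A = 13.333333 * pi
A = 41.89
41.89 in^2


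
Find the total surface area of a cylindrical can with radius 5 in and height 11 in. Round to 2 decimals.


Shape: closed cylinder
Radius r = 5 in, Height h = 11 in
Formula: SA = 2*pi*r^2 + 2*pi*r*h = 2*pi*r*(r + h)
r + h = 16
2 * r * (r + h) = 2 * 5 * 16 = 160
SA = 160 * pi
SA = 502.65
502.65 in^2


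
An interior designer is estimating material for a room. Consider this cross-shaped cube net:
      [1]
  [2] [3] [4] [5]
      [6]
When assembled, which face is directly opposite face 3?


Net: cross layout. Take square 3 as the base (bottom).
Fold the four squares in the horizontal row up around 3: 2 -> left, 4 -> right, 5 wraps to the top.
Fold 1 and 6 up from 3: 1 -> back, 6 -> front.
Opposite pairs are therefore: (1, 6), (2, 4), (3, 5).
Face 3 is opposite face 5.
face 5
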